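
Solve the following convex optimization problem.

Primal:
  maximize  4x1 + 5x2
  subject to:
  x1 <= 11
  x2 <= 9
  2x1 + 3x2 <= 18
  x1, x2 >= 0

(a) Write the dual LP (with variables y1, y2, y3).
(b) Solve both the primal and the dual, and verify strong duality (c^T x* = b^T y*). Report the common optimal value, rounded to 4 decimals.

The standard primal-dual pair for 'max c^T x s.t. A x <= b, x >= 0' is:
  Dual:  min b^T y  s.t.  A^T y >= c,  y >= 0.

So the dual LP is:
  minimize  11y1 + 9y2 + 18y3
  subject to:
    y1 + 2y3 >= 4
    y2 + 3y3 >= 5
    y1, y2, y3 >= 0

Solving the primal: x* = (9, 0).
  primal value c^T x* = 36.
Solving the dual: y* = (0, 0, 2).
  dual value b^T y* = 36.
Strong duality: c^T x* = b^T y*. Confirmed.

36


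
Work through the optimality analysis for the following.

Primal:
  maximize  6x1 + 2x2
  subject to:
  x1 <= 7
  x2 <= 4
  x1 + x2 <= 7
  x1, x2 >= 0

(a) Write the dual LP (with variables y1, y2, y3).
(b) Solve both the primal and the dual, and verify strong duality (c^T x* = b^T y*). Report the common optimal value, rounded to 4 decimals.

The standard primal-dual pair for 'max c^T x s.t. A x <= b, x >= 0' is:
  Dual:  min b^T y  s.t.  A^T y >= c,  y >= 0.

So the dual LP is:
  minimize  7y1 + 4y2 + 7y3
  subject to:
    y1 + y3 >= 6
    y2 + y3 >= 2
    y1, y2, y3 >= 0

Solving the primal: x* = (7, 0).
  primal value c^T x* = 42.
Solving the dual: y* = (4, 0, 2).
  dual value b^T y* = 42.
Strong duality: c^T x* = b^T y*. Confirmed.

42


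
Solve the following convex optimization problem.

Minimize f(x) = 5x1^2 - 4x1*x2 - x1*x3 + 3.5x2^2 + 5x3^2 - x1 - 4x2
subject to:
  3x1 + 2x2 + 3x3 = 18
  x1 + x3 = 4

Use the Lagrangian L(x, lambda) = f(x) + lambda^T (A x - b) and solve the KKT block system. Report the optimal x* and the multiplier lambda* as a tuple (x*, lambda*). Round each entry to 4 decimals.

Form the Lagrangian:
  L(x, lambda) = (1/2) x^T Q x + c^T x + lambda^T (A x - b)
Stationarity (grad_x L = 0): Q x + c + A^T lambda = 0.
Primal feasibility: A x = b.

This gives the KKT block system:
  [ Q   A^T ] [ x     ]   [-c ]
  [ A    0  ] [ lambda ] = [ b ]

Solving the linear system:
  x*      = (2.5909, 3, 1.4091)
  lambda* = (-3.3182, -1.5455)
  f(x*)   = 25.6591

x* = (2.5909, 3, 1.4091), lambda* = (-3.3182, -1.5455)


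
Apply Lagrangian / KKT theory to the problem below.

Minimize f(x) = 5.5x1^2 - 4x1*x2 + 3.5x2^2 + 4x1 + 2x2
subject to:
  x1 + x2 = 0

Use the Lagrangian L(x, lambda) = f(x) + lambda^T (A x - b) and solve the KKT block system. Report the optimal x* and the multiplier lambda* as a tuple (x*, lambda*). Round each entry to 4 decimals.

Form the Lagrangian:
  L(x, lambda) = (1/2) x^T Q x + c^T x + lambda^T (A x - b)
Stationarity (grad_x L = 0): Q x + c + A^T lambda = 0.
Primal feasibility: A x = b.

This gives the KKT block system:
  [ Q   A^T ] [ x     ]   [-c ]
  [ A    0  ] [ lambda ] = [ b ]

Solving the linear system:
  x*      = (-0.0769, 0.0769)
  lambda* = (-2.8462)
  f(x*)   = -0.0769

x* = (-0.0769, 0.0769), lambda* = (-2.8462)


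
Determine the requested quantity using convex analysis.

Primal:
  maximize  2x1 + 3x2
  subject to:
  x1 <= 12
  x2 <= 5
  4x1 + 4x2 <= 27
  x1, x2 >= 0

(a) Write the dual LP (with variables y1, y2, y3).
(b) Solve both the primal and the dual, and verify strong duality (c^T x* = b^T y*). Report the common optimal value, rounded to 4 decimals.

The standard primal-dual pair for 'max c^T x s.t. A x <= b, x >= 0' is:
  Dual:  min b^T y  s.t.  A^T y >= c,  y >= 0.

So the dual LP is:
  minimize  12y1 + 5y2 + 27y3
  subject to:
    y1 + 4y3 >= 2
    y2 + 4y3 >= 3
    y1, y2, y3 >= 0

Solving the primal: x* = (1.75, 5).
  primal value c^T x* = 18.5.
Solving the dual: y* = (0, 1, 0.5).
  dual value b^T y* = 18.5.
Strong duality: c^T x* = b^T y*. Confirmed.

18.5


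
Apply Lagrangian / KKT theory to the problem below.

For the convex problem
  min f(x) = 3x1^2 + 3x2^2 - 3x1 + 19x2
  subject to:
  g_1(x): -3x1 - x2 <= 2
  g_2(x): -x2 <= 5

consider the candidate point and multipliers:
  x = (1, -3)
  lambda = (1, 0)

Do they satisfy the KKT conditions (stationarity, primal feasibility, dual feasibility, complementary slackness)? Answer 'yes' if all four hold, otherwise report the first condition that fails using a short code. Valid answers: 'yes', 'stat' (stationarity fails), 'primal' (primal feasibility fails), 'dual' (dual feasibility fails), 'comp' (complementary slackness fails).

Gradient of f: grad f(x) = Q x + c = (3, 1)
Constraint values g_i(x) = a_i^T x - b_i:
  g_1((1, -3)) = -2
  g_2((1, -3)) = -2
Stationarity residual: grad f(x) + sum_i lambda_i a_i = (0, 0)
  -> stationarity OK
Primal feasibility (all g_i <= 0): OK
Dual feasibility (all lambda_i >= 0): OK
Complementary slackness (lambda_i * g_i(x) = 0 for all i): FAILS

Verdict: the first failing condition is complementary_slackness -> comp.

comp


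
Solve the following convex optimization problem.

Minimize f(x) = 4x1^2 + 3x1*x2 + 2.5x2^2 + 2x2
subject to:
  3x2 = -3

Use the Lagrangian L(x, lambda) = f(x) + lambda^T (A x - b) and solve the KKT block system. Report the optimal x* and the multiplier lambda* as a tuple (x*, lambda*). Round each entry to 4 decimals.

Form the Lagrangian:
  L(x, lambda) = (1/2) x^T Q x + c^T x + lambda^T (A x - b)
Stationarity (grad_x L = 0): Q x + c + A^T lambda = 0.
Primal feasibility: A x = b.

This gives the KKT block system:
  [ Q   A^T ] [ x     ]   [-c ]
  [ A    0  ] [ lambda ] = [ b ]

Solving the linear system:
  x*      = (0.375, -1)
  lambda* = (0.625)
  f(x*)   = -0.0625

x* = (0.375, -1), lambda* = (0.625)


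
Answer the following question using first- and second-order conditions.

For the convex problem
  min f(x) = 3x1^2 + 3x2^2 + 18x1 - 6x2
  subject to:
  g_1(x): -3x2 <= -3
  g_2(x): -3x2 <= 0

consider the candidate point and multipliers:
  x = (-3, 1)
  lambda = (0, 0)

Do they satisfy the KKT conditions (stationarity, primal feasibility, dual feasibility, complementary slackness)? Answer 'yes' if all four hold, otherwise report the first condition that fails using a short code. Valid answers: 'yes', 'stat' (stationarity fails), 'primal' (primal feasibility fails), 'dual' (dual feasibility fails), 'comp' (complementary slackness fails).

Gradient of f: grad f(x) = Q x + c = (0, 0)
Constraint values g_i(x) = a_i^T x - b_i:
  g_1((-3, 1)) = 0
  g_2((-3, 1)) = -3
Stationarity residual: grad f(x) + sum_i lambda_i a_i = (0, 0)
  -> stationarity OK
Primal feasibility (all g_i <= 0): OK
Dual feasibility (all lambda_i >= 0): OK
Complementary slackness (lambda_i * g_i(x) = 0 for all i): OK

Verdict: yes, KKT holds.

yes


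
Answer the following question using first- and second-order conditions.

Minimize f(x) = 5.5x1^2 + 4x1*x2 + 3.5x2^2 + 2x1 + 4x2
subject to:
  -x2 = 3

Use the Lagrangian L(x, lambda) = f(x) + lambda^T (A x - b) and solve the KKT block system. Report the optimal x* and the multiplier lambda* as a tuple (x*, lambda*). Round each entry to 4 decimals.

Form the Lagrangian:
  L(x, lambda) = (1/2) x^T Q x + c^T x + lambda^T (A x - b)
Stationarity (grad_x L = 0): Q x + c + A^T lambda = 0.
Primal feasibility: A x = b.

This gives the KKT block system:
  [ Q   A^T ] [ x     ]   [-c ]
  [ A    0  ] [ lambda ] = [ b ]

Solving the linear system:
  x*      = (0.9091, -3)
  lambda* = (-13.3636)
  f(x*)   = 14.9545

x* = (0.9091, -3), lambda* = (-13.3636)


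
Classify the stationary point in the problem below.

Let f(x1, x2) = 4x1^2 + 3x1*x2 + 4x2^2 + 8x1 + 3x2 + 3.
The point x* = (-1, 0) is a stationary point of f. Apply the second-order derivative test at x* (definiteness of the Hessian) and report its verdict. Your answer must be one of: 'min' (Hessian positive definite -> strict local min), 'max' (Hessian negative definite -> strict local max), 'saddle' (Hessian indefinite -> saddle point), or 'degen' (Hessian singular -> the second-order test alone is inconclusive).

Compute the Hessian H = grad^2 f:
  H = [[8, 3], [3, 8]]
Verify stationarity: grad f(x*) = H x* + g = (0, 0).
Eigenvalues of H: 5, 11.
Both eigenvalues > 0, so H is positive definite -> x* is a strict local min.

min


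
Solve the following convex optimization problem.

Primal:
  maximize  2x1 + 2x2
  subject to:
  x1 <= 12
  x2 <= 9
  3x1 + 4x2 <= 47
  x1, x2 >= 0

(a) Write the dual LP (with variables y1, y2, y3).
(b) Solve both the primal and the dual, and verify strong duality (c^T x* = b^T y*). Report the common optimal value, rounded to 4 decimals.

The standard primal-dual pair for 'max c^T x s.t. A x <= b, x >= 0' is:
  Dual:  min b^T y  s.t.  A^T y >= c,  y >= 0.

So the dual LP is:
  minimize  12y1 + 9y2 + 47y3
  subject to:
    y1 + 3y3 >= 2
    y2 + 4y3 >= 2
    y1, y2, y3 >= 0

Solving the primal: x* = (12, 2.75).
  primal value c^T x* = 29.5.
Solving the dual: y* = (0.5, 0, 0.5).
  dual value b^T y* = 29.5.
Strong duality: c^T x* = b^T y*. Confirmed.

29.5


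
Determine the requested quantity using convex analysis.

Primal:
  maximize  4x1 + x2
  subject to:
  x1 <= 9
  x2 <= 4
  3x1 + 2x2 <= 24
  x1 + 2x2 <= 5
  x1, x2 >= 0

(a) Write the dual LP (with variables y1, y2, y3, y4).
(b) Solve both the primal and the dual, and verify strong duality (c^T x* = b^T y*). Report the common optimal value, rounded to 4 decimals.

The standard primal-dual pair for 'max c^T x s.t. A x <= b, x >= 0' is:
  Dual:  min b^T y  s.t.  A^T y >= c,  y >= 0.

So the dual LP is:
  minimize  9y1 + 4y2 + 24y3 + 5y4
  subject to:
    y1 + 3y3 + y4 >= 4
    y2 + 2y3 + 2y4 >= 1
    y1, y2, y3, y4 >= 0

Solving the primal: x* = (5, 0).
  primal value c^T x* = 20.
Solving the dual: y* = (0, 0, 0, 4).
  dual value b^T y* = 20.
Strong duality: c^T x* = b^T y*. Confirmed.

20


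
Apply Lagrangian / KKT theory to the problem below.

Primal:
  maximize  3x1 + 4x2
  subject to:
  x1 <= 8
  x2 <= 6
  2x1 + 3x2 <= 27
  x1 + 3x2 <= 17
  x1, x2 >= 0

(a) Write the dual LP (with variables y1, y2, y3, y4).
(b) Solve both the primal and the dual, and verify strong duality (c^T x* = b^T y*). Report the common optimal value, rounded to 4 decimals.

The standard primal-dual pair for 'max c^T x s.t. A x <= b, x >= 0' is:
  Dual:  min b^T y  s.t.  A^T y >= c,  y >= 0.

So the dual LP is:
  minimize  8y1 + 6y2 + 27y3 + 17y4
  subject to:
    y1 + 2y3 + y4 >= 3
    y2 + 3y3 + 3y4 >= 4
    y1, y2, y3, y4 >= 0

Solving the primal: x* = (8, 3).
  primal value c^T x* = 36.
Solving the dual: y* = (1.6667, 0, 0, 1.3333).
  dual value b^T y* = 36.
Strong duality: c^T x* = b^T y*. Confirmed.

36


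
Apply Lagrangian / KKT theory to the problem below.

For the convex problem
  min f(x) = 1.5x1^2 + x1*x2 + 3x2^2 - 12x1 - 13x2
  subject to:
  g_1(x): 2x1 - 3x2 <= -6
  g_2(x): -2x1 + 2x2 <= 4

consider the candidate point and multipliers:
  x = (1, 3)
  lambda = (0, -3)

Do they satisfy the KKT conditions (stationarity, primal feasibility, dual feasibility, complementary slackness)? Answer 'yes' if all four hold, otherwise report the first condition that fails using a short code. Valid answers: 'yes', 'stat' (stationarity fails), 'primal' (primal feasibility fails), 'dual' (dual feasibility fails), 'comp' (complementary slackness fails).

Gradient of f: grad f(x) = Q x + c = (-6, 6)
Constraint values g_i(x) = a_i^T x - b_i:
  g_1((1, 3)) = -1
  g_2((1, 3)) = 0
Stationarity residual: grad f(x) + sum_i lambda_i a_i = (0, 0)
  -> stationarity OK
Primal feasibility (all g_i <= 0): OK
Dual feasibility (all lambda_i >= 0): FAILS
Complementary slackness (lambda_i * g_i(x) = 0 for all i): OK

Verdict: the first failing condition is dual_feasibility -> dual.

dual


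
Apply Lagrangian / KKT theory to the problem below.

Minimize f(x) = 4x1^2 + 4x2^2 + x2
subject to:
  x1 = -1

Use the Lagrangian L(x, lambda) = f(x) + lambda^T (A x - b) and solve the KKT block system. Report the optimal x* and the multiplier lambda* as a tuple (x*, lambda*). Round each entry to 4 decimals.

Form the Lagrangian:
  L(x, lambda) = (1/2) x^T Q x + c^T x + lambda^T (A x - b)
Stationarity (grad_x L = 0): Q x + c + A^T lambda = 0.
Primal feasibility: A x = b.

This gives the KKT block system:
  [ Q   A^T ] [ x     ]   [-c ]
  [ A    0  ] [ lambda ] = [ b ]

Solving the linear system:
  x*      = (-1, -0.125)
  lambda* = (8)
  f(x*)   = 3.9375

x* = (-1, -0.125), lambda* = (8)


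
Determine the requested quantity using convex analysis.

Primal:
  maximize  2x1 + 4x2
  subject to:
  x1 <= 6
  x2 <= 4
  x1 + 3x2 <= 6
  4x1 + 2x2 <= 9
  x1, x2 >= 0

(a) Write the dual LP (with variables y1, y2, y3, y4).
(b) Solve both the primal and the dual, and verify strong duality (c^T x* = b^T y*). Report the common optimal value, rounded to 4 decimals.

The standard primal-dual pair for 'max c^T x s.t. A x <= b, x >= 0' is:
  Dual:  min b^T y  s.t.  A^T y >= c,  y >= 0.

So the dual LP is:
  minimize  6y1 + 4y2 + 6y3 + 9y4
  subject to:
    y1 + y3 + 4y4 >= 2
    y2 + 3y3 + 2y4 >= 4
    y1, y2, y3, y4 >= 0

Solving the primal: x* = (1.5, 1.5).
  primal value c^T x* = 9.
Solving the dual: y* = (0, 0, 1.2, 0.2).
  dual value b^T y* = 9.
Strong duality: c^T x* = b^T y*. Confirmed.

9


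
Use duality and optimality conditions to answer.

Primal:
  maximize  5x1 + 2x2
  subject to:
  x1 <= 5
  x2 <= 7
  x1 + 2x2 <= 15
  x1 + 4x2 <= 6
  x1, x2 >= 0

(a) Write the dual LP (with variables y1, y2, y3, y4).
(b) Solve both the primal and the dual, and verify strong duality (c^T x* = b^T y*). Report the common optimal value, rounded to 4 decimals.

The standard primal-dual pair for 'max c^T x s.t. A x <= b, x >= 0' is:
  Dual:  min b^T y  s.t.  A^T y >= c,  y >= 0.

So the dual LP is:
  minimize  5y1 + 7y2 + 15y3 + 6y4
  subject to:
    y1 + y3 + y4 >= 5
    y2 + 2y3 + 4y4 >= 2
    y1, y2, y3, y4 >= 0

Solving the primal: x* = (5, 0.25).
  primal value c^T x* = 25.5.
Solving the dual: y* = (4.5, 0, 0, 0.5).
  dual value b^T y* = 25.5.
Strong duality: c^T x* = b^T y*. Confirmed.

25.5


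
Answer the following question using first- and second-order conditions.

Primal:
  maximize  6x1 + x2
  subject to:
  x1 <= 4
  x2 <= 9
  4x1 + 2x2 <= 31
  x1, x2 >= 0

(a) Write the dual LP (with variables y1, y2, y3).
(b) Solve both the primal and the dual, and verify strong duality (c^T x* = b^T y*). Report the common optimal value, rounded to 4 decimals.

The standard primal-dual pair for 'max c^T x s.t. A x <= b, x >= 0' is:
  Dual:  min b^T y  s.t.  A^T y >= c,  y >= 0.

So the dual LP is:
  minimize  4y1 + 9y2 + 31y3
  subject to:
    y1 + 4y3 >= 6
    y2 + 2y3 >= 1
    y1, y2, y3 >= 0

Solving the primal: x* = (4, 7.5).
  primal value c^T x* = 31.5.
Solving the dual: y* = (4, 0, 0.5).
  dual value b^T y* = 31.5.
Strong duality: c^T x* = b^T y*. Confirmed.

31.5


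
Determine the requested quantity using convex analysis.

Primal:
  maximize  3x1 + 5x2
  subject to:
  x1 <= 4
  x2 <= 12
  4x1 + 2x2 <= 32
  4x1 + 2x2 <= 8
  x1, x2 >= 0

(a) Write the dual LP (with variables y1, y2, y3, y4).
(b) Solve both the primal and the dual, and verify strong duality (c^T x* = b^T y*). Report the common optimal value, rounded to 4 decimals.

The standard primal-dual pair for 'max c^T x s.t. A x <= b, x >= 0' is:
  Dual:  min b^T y  s.t.  A^T y >= c,  y >= 0.

So the dual LP is:
  minimize  4y1 + 12y2 + 32y3 + 8y4
  subject to:
    y1 + 4y3 + 4y4 >= 3
    y2 + 2y3 + 2y4 >= 5
    y1, y2, y3, y4 >= 0

Solving the primal: x* = (0, 4).
  primal value c^T x* = 20.
Solving the dual: y* = (0, 0, 0, 2.5).
  dual value b^T y* = 20.
Strong duality: c^T x* = b^T y*. Confirmed.

20


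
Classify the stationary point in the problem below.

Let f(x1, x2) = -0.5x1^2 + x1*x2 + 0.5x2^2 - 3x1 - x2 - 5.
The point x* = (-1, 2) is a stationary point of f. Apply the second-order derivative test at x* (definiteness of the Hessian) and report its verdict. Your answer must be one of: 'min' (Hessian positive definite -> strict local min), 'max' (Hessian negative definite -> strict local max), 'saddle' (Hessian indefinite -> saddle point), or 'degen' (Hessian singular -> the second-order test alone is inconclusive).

Compute the Hessian H = grad^2 f:
  H = [[-1, 1], [1, 1]]
Verify stationarity: grad f(x*) = H x* + g = (0, 0).
Eigenvalues of H: -1.4142, 1.4142.
Eigenvalues have mixed signs, so H is indefinite -> x* is a saddle point.

saddle


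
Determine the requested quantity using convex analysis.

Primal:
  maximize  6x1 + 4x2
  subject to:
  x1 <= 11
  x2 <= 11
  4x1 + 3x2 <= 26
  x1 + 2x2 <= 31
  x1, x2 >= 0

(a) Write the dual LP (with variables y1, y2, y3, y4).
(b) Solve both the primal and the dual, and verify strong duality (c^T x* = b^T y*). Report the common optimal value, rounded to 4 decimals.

The standard primal-dual pair for 'max c^T x s.t. A x <= b, x >= 0' is:
  Dual:  min b^T y  s.t.  A^T y >= c,  y >= 0.

So the dual LP is:
  minimize  11y1 + 11y2 + 26y3 + 31y4
  subject to:
    y1 + 4y3 + y4 >= 6
    y2 + 3y3 + 2y4 >= 4
    y1, y2, y3, y4 >= 0

Solving the primal: x* = (6.5, 0).
  primal value c^T x* = 39.
Solving the dual: y* = (0, 0, 1.5, 0).
  dual value b^T y* = 39.
Strong duality: c^T x* = b^T y*. Confirmed.

39


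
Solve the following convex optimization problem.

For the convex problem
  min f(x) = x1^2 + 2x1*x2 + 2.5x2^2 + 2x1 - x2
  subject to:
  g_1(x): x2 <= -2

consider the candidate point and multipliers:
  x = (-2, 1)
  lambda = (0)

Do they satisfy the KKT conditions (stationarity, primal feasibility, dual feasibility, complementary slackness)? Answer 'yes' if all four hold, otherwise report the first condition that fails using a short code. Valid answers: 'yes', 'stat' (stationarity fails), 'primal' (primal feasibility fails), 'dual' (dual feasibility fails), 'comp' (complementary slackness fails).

Gradient of f: grad f(x) = Q x + c = (0, 0)
Constraint values g_i(x) = a_i^T x - b_i:
  g_1((-2, 1)) = 3
Stationarity residual: grad f(x) + sum_i lambda_i a_i = (0, 0)
  -> stationarity OK
Primal feasibility (all g_i <= 0): FAILS
Dual feasibility (all lambda_i >= 0): OK
Complementary slackness (lambda_i * g_i(x) = 0 for all i): OK

Verdict: the first failing condition is primal_feasibility -> primal.

primal


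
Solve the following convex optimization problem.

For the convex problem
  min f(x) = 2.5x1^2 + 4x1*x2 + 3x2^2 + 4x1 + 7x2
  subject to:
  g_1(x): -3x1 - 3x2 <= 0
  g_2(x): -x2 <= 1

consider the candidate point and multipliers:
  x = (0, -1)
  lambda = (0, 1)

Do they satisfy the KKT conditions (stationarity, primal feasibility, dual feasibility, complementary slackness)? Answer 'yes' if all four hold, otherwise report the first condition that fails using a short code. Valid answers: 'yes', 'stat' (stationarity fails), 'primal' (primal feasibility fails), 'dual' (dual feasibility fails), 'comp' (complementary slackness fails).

Gradient of f: grad f(x) = Q x + c = (0, 1)
Constraint values g_i(x) = a_i^T x - b_i:
  g_1((0, -1)) = 3
  g_2((0, -1)) = 0
Stationarity residual: grad f(x) + sum_i lambda_i a_i = (0, 0)
  -> stationarity OK
Primal feasibility (all g_i <= 0): FAILS
Dual feasibility (all lambda_i >= 0): OK
Complementary slackness (lambda_i * g_i(x) = 0 for all i): OK

Verdict: the first failing condition is primal_feasibility -> primal.

primal


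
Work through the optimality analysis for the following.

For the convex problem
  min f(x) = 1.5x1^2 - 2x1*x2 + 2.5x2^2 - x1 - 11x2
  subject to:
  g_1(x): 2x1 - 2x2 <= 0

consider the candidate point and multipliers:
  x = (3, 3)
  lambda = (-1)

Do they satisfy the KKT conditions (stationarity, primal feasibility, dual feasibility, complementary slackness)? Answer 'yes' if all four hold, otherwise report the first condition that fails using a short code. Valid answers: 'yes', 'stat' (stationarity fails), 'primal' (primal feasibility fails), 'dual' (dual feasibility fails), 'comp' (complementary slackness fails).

Gradient of f: grad f(x) = Q x + c = (2, -2)
Constraint values g_i(x) = a_i^T x - b_i:
  g_1((3, 3)) = 0
Stationarity residual: grad f(x) + sum_i lambda_i a_i = (0, 0)
  -> stationarity OK
Primal feasibility (all g_i <= 0): OK
Dual feasibility (all lambda_i >= 0): FAILS
Complementary slackness (lambda_i * g_i(x) = 0 for all i): OK

Verdict: the first failing condition is dual_feasibility -> dual.

dual


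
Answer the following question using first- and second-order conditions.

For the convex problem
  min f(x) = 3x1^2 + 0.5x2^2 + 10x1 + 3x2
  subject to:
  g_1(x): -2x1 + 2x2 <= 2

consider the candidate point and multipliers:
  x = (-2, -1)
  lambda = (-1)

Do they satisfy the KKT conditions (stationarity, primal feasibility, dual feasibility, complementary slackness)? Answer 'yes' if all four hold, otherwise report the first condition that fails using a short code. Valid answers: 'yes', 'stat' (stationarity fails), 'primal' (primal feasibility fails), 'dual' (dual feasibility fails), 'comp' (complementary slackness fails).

Gradient of f: grad f(x) = Q x + c = (-2, 2)
Constraint values g_i(x) = a_i^T x - b_i:
  g_1((-2, -1)) = 0
Stationarity residual: grad f(x) + sum_i lambda_i a_i = (0, 0)
  -> stationarity OK
Primal feasibility (all g_i <= 0): OK
Dual feasibility (all lambda_i >= 0): FAILS
Complementary slackness (lambda_i * g_i(x) = 0 for all i): OK

Verdict: the first failing condition is dual_feasibility -> dual.

dual


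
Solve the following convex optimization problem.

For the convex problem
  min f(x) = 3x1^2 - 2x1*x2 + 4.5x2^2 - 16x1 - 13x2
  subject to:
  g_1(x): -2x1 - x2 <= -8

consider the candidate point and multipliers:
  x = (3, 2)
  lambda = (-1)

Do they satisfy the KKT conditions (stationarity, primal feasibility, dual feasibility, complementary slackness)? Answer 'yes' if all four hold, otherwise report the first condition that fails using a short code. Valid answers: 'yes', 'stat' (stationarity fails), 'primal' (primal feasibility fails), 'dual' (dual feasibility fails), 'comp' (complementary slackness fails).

Gradient of f: grad f(x) = Q x + c = (-2, -1)
Constraint values g_i(x) = a_i^T x - b_i:
  g_1((3, 2)) = 0
Stationarity residual: grad f(x) + sum_i lambda_i a_i = (0, 0)
  -> stationarity OK
Primal feasibility (all g_i <= 0): OK
Dual feasibility (all lambda_i >= 0): FAILS
Complementary slackness (lambda_i * g_i(x) = 0 for all i): OK

Verdict: the first failing condition is dual_feasibility -> dual.

dual


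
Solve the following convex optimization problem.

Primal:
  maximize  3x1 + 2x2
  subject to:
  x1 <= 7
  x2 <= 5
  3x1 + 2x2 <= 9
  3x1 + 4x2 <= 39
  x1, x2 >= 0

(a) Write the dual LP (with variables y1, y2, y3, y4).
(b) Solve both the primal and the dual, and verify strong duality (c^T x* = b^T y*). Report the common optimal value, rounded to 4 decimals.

The standard primal-dual pair for 'max c^T x s.t. A x <= b, x >= 0' is:
  Dual:  min b^T y  s.t.  A^T y >= c,  y >= 0.

So the dual LP is:
  minimize  7y1 + 5y2 + 9y3 + 39y4
  subject to:
    y1 + 3y3 + 3y4 >= 3
    y2 + 2y3 + 4y4 >= 2
    y1, y2, y3, y4 >= 0

Solving the primal: x* = (3, 0).
  primal value c^T x* = 9.
Solving the dual: y* = (0, 0, 1, 0).
  dual value b^T y* = 9.
Strong duality: c^T x* = b^T y*. Confirmed.

9


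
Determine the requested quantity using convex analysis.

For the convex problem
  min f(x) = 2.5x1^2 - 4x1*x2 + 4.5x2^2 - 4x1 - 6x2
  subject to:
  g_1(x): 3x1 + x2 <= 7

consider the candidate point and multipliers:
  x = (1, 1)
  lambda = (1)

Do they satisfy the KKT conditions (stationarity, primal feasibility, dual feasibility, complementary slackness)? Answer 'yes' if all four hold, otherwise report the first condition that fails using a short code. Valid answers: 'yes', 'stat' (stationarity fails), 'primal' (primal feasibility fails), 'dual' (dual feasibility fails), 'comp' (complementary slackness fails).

Gradient of f: grad f(x) = Q x + c = (-3, -1)
Constraint values g_i(x) = a_i^T x - b_i:
  g_1((1, 1)) = -3
Stationarity residual: grad f(x) + sum_i lambda_i a_i = (0, 0)
  -> stationarity OK
Primal feasibility (all g_i <= 0): OK
Dual feasibility (all lambda_i >= 0): OK
Complementary slackness (lambda_i * g_i(x) = 0 for all i): FAILS

Verdict: the first failing condition is complementary_slackness -> comp.

comp


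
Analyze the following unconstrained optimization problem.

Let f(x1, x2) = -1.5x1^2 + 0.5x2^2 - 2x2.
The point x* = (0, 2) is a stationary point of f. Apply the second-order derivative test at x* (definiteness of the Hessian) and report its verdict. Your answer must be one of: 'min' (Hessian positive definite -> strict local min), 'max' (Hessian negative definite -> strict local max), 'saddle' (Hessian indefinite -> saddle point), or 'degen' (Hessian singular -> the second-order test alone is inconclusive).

Compute the Hessian H = grad^2 f:
  H = [[-3, 0], [0, 1]]
Verify stationarity: grad f(x*) = H x* + g = (0, 0).
Eigenvalues of H: -3, 1.
Eigenvalues have mixed signs, so H is indefinite -> x* is a saddle point.

saddle


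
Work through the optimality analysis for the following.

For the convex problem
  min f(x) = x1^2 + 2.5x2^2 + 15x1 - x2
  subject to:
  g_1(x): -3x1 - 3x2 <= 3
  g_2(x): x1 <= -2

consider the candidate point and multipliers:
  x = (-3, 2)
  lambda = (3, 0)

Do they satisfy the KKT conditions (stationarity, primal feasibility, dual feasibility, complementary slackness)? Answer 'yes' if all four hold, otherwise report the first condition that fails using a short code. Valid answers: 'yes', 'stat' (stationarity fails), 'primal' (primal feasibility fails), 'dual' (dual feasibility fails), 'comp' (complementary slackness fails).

Gradient of f: grad f(x) = Q x + c = (9, 9)
Constraint values g_i(x) = a_i^T x - b_i:
  g_1((-3, 2)) = 0
  g_2((-3, 2)) = -1
Stationarity residual: grad f(x) + sum_i lambda_i a_i = (0, 0)
  -> stationarity OK
Primal feasibility (all g_i <= 0): OK
Dual feasibility (all lambda_i >= 0): OK
Complementary slackness (lambda_i * g_i(x) = 0 for all i): OK

Verdict: yes, KKT holds.

yes


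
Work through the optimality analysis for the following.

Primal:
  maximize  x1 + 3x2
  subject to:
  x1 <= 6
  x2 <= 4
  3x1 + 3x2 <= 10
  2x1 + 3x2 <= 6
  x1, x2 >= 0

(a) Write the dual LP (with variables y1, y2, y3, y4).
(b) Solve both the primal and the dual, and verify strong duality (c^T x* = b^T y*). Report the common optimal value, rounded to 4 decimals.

The standard primal-dual pair for 'max c^T x s.t. A x <= b, x >= 0' is:
  Dual:  min b^T y  s.t.  A^T y >= c,  y >= 0.

So the dual LP is:
  minimize  6y1 + 4y2 + 10y3 + 6y4
  subject to:
    y1 + 3y3 + 2y4 >= 1
    y2 + 3y3 + 3y4 >= 3
    y1, y2, y3, y4 >= 0

Solving the primal: x* = (0, 2).
  primal value c^T x* = 6.
Solving the dual: y* = (0, 0, 0, 1).
  dual value b^T y* = 6.
Strong duality: c^T x* = b^T y*. Confirmed.

6


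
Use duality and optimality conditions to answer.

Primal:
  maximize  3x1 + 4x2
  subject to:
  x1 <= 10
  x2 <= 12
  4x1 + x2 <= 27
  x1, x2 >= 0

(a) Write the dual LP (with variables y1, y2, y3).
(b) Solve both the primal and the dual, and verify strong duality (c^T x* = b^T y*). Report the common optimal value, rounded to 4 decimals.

The standard primal-dual pair for 'max c^T x s.t. A x <= b, x >= 0' is:
  Dual:  min b^T y  s.t.  A^T y >= c,  y >= 0.

So the dual LP is:
  minimize  10y1 + 12y2 + 27y3
  subject to:
    y1 + 4y3 >= 3
    y2 + y3 >= 4
    y1, y2, y3 >= 0

Solving the primal: x* = (3.75, 12).
  primal value c^T x* = 59.25.
Solving the dual: y* = (0, 3.25, 0.75).
  dual value b^T y* = 59.25.
Strong duality: c^T x* = b^T y*. Confirmed.

59.25


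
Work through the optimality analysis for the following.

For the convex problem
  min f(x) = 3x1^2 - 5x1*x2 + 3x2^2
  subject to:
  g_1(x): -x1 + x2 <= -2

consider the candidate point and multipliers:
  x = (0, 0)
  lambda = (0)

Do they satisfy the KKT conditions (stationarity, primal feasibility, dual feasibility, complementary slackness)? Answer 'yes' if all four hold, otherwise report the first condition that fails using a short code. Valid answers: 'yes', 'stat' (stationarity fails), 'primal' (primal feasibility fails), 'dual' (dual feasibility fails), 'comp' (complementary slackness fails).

Gradient of f: grad f(x) = Q x + c = (0, 0)
Constraint values g_i(x) = a_i^T x - b_i:
  g_1((0, 0)) = 2
Stationarity residual: grad f(x) + sum_i lambda_i a_i = (0, 0)
  -> stationarity OK
Primal feasibility (all g_i <= 0): FAILS
Dual feasibility (all lambda_i >= 0): OK
Complementary slackness (lambda_i * g_i(x) = 0 for all i): OK

Verdict: the first failing condition is primal_feasibility -> primal.

primal


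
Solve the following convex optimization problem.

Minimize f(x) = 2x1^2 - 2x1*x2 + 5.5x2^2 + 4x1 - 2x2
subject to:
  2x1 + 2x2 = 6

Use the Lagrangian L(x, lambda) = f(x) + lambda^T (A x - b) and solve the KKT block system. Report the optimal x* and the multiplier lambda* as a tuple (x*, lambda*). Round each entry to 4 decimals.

Form the Lagrangian:
  L(x, lambda) = (1/2) x^T Q x + c^T x + lambda^T (A x - b)
Stationarity (grad_x L = 0): Q x + c + A^T lambda = 0.
Primal feasibility: A x = b.

This gives the KKT block system:
  [ Q   A^T ] [ x     ]   [-c ]
  [ A    0  ] [ lambda ] = [ b ]

Solving the linear system:
  x*      = (1.7368, 1.2632)
  lambda* = (-4.2105)
  f(x*)   = 14.8421

x* = (1.7368, 1.2632), lambda* = (-4.2105)


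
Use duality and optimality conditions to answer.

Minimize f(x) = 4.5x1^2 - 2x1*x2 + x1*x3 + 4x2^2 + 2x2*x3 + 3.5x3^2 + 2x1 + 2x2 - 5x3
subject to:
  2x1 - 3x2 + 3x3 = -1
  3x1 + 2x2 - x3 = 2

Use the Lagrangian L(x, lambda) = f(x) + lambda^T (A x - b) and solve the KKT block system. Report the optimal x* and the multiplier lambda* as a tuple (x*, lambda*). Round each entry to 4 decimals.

Form the Lagrangian:
  L(x, lambda) = (1/2) x^T Q x + c^T x + lambda^T (A x - b)
Stationarity (grad_x L = 0): Q x + c + A^T lambda = 0.
Primal feasibility: A x = b.

This gives the KKT block system:
  [ Q   A^T ] [ x     ]   [-c ]
  [ A    0  ] [ lambda ] = [ b ]

Solving the linear system:
  x*      = (0.3125, 0.521, -0.0206)
  lambda* = (0.6928, -1.7117)
  f(x*)   = 2.9431

x* = (0.3125, 0.521, -0.0206), lambda* = (0.6928, -1.7117)


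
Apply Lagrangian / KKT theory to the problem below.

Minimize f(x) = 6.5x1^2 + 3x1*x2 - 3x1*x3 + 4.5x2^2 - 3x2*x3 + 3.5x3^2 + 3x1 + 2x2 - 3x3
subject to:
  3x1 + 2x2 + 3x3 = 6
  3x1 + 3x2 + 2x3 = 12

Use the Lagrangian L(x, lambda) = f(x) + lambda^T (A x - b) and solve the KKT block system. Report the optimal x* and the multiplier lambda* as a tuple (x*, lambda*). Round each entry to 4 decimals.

Form the Lagrangian:
  L(x, lambda) = (1/2) x^T Q x + c^T x + lambda^T (A x - b)
Stationarity (grad_x L = 0): Q x + c + A^T lambda = 0.
Primal feasibility: A x = b.

This gives the KKT block system:
  [ Q   A^T ] [ x     ]   [-c ]
  [ A    0  ] [ lambda ] = [ b ]

Solving the linear system:
  x*      = (-0.4337, 5.0602, -0.9398)
  lambda* = (33.6988, -38.8193)
  f(x*)   = 137.6386

x* = (-0.4337, 5.0602, -0.9398), lambda* = (33.6988, -38.8193)


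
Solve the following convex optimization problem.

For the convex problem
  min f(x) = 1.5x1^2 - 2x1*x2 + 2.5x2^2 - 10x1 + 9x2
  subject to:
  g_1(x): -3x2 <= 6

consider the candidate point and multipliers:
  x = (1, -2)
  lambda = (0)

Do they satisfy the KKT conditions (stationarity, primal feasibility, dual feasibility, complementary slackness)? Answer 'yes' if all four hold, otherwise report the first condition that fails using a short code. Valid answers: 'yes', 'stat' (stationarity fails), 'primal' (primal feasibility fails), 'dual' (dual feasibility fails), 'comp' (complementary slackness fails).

Gradient of f: grad f(x) = Q x + c = (-3, -3)
Constraint values g_i(x) = a_i^T x - b_i:
  g_1((1, -2)) = 0
Stationarity residual: grad f(x) + sum_i lambda_i a_i = (-3, -3)
  -> stationarity FAILS
Primal feasibility (all g_i <= 0): OK
Dual feasibility (all lambda_i >= 0): OK
Complementary slackness (lambda_i * g_i(x) = 0 for all i): OK

Verdict: the first failing condition is stationarity -> stat.

stat


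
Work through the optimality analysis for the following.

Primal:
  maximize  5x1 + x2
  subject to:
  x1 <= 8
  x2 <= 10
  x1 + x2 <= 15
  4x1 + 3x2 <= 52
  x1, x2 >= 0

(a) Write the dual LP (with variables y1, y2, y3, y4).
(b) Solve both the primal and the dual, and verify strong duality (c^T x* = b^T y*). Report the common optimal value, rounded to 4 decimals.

The standard primal-dual pair for 'max c^T x s.t. A x <= b, x >= 0' is:
  Dual:  min b^T y  s.t.  A^T y >= c,  y >= 0.

So the dual LP is:
  minimize  8y1 + 10y2 + 15y3 + 52y4
  subject to:
    y1 + y3 + 4y4 >= 5
    y2 + y3 + 3y4 >= 1
    y1, y2, y3, y4 >= 0

Solving the primal: x* = (8, 6.6667).
  primal value c^T x* = 46.6667.
Solving the dual: y* = (3.6667, 0, 0, 0.3333).
  dual value b^T y* = 46.6667.
Strong duality: c^T x* = b^T y*. Confirmed.

46.6667


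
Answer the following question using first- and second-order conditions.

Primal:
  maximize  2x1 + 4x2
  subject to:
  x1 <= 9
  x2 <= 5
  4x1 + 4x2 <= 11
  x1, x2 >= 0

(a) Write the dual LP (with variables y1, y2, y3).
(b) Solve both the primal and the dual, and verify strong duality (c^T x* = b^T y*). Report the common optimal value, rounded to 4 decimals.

The standard primal-dual pair for 'max c^T x s.t. A x <= b, x >= 0' is:
  Dual:  min b^T y  s.t.  A^T y >= c,  y >= 0.

So the dual LP is:
  minimize  9y1 + 5y2 + 11y3
  subject to:
    y1 + 4y3 >= 2
    y2 + 4y3 >= 4
    y1, y2, y3 >= 0

Solving the primal: x* = (0, 2.75).
  primal value c^T x* = 11.
Solving the dual: y* = (0, 0, 1).
  dual value b^T y* = 11.
Strong duality: c^T x* = b^T y*. Confirmed.

11


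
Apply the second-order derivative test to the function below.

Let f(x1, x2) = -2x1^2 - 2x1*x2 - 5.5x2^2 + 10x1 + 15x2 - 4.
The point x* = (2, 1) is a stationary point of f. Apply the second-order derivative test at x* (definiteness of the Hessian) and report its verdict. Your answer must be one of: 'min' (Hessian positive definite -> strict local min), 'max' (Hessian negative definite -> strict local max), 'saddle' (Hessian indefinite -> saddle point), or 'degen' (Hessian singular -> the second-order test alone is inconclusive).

Compute the Hessian H = grad^2 f:
  H = [[-4, -2], [-2, -11]]
Verify stationarity: grad f(x*) = H x* + g = (0, 0).
Eigenvalues of H: -11.5311, -3.4689.
Both eigenvalues < 0, so H is negative definite -> x* is a strict local max.

max


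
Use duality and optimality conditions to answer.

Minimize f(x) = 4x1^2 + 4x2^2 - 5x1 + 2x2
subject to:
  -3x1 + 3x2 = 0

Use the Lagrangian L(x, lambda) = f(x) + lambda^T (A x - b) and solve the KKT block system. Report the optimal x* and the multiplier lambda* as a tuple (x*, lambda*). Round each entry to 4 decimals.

Form the Lagrangian:
  L(x, lambda) = (1/2) x^T Q x + c^T x + lambda^T (A x - b)
Stationarity (grad_x L = 0): Q x + c + A^T lambda = 0.
Primal feasibility: A x = b.

This gives the KKT block system:
  [ Q   A^T ] [ x     ]   [-c ]
  [ A    0  ] [ lambda ] = [ b ]

Solving the linear system:
  x*      = (0.1875, 0.1875)
  lambda* = (-1.1667)
  f(x*)   = -0.2812

x* = (0.1875, 0.1875), lambda* = (-1.1667)


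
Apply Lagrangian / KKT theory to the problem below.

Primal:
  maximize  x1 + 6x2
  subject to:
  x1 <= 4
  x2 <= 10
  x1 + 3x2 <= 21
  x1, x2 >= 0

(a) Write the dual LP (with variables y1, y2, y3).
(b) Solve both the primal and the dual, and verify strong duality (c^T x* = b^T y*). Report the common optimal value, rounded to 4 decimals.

The standard primal-dual pair for 'max c^T x s.t. A x <= b, x >= 0' is:
  Dual:  min b^T y  s.t.  A^T y >= c,  y >= 0.

So the dual LP is:
  minimize  4y1 + 10y2 + 21y3
  subject to:
    y1 + y3 >= 1
    y2 + 3y3 >= 6
    y1, y2, y3 >= 0

Solving the primal: x* = (0, 7).
  primal value c^T x* = 42.
Solving the dual: y* = (0, 0, 2).
  dual value b^T y* = 42.
Strong duality: c^T x* = b^T y*. Confirmed.

42


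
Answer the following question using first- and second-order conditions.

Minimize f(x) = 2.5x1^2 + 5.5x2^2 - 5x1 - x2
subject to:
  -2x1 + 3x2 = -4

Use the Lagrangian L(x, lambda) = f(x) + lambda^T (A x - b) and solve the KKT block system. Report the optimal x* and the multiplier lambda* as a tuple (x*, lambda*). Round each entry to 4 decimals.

Form the Lagrangian:
  L(x, lambda) = (1/2) x^T Q x + c^T x + lambda^T (A x - b)
Stationarity (grad_x L = 0): Q x + c + A^T lambda = 0.
Primal feasibility: A x = b.

This gives the KKT block system:
  [ Q   A^T ] [ x     ]   [-c ]
  [ A    0  ] [ lambda ] = [ b ]

Solving the linear system:
  x*      = (1.5618, -0.2921)
  lambda* = (1.4045)
  f(x*)   = -0.9494

x* = (1.5618, -0.2921), lambda* = (1.4045)


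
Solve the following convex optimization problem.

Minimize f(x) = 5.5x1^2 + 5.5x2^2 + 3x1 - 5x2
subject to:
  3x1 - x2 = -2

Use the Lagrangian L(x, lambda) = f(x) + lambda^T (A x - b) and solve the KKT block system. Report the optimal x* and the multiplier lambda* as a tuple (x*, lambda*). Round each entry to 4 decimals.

Form the Lagrangian:
  L(x, lambda) = (1/2) x^T Q x + c^T x + lambda^T (A x - b)
Stationarity (grad_x L = 0): Q x + c + A^T lambda = 0.
Primal feasibility: A x = b.

This gives the KKT block system:
  [ Q   A^T ] [ x     ]   [-c ]
  [ A    0  ] [ lambda ] = [ b ]

Solving the linear system:
  x*      = (-0.4909, 0.5273)
  lambda* = (0.8)
  f(x*)   = -1.2545

x* = (-0.4909, 0.5273), lambda* = (0.8)


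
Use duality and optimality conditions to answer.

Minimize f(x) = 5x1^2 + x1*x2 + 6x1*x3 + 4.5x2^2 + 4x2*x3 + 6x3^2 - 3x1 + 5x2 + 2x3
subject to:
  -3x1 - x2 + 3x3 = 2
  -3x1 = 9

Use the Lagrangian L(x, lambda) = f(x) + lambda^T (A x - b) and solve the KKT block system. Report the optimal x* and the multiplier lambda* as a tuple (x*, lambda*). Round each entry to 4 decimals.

Form the Lagrangian:
  L(x, lambda) = (1/2) x^T Q x + c^T x + lambda^T (A x - b)
Stationarity (grad_x L = 0): Q x + c + A^T lambda = 0.
Primal feasibility: A x = b.

This gives the KKT block system:
  [ Q   A^T ] [ x     ]   [-c ]
  [ A    0  ] [ lambda ] = [ b ]

Solving the linear system:
  x*      = (-3, 1.6923, -1.7692)
  lambda* = (10.1538, -24.1282)
  f(x*)   = 105.3846

x* = (-3, 1.6923, -1.7692), lambda* = (10.1538, -24.1282)


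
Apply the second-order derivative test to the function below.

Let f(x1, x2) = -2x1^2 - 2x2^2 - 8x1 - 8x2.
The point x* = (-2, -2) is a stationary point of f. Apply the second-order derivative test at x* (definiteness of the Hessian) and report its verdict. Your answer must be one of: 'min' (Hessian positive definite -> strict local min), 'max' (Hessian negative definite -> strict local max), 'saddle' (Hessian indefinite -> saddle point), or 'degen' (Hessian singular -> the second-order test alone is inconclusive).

Compute the Hessian H = grad^2 f:
  H = [[-4, 0], [0, -4]]
Verify stationarity: grad f(x*) = H x* + g = (0, 0).
Eigenvalues of H: -4, -4.
Both eigenvalues < 0, so H is negative definite -> x* is a strict local max.

max


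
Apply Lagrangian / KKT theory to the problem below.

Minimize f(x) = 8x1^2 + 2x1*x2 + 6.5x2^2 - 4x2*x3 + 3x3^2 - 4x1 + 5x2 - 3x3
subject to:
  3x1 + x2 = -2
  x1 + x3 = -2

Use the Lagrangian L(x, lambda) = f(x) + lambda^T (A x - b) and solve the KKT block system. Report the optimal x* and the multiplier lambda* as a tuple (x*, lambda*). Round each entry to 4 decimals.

Form the Lagrangian:
  L(x, lambda) = (1/2) x^T Q x + c^T x + lambda^T (A x - b)
Stationarity (grad_x L = 0): Q x + c + A^T lambda = 0.
Primal feasibility: A x = b.

This gives the KKT block system:
  [ Q   A^T ] [ x     ]   [-c ]
  [ A    0  ] [ lambda ] = [ b ]

Solving the linear system:
  x*      = (-0.3689, -0.8932, -1.6311)
  lambda* = (0.8252, 9.2136)
  f(x*)   = 10.9903

x* = (-0.3689, -0.8932, -1.6311), lambda* = (0.8252, 9.2136)


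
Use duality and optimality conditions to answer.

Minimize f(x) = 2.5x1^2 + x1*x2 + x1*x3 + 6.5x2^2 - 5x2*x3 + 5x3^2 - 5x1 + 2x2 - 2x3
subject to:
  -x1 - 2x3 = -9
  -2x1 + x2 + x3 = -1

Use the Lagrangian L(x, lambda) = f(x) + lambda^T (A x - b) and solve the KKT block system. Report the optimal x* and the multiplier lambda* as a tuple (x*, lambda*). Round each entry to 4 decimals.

Form the Lagrangian:
  L(x, lambda) = (1/2) x^T Q x + c^T x + lambda^T (A x - b)
Stationarity (grad_x L = 0): Q x + c + A^T lambda = 0.
Primal feasibility: A x = b.

This gives the KKT block system:
  [ Q   A^T ] [ x     ]   [-c ]
  [ A    0  ] [ lambda ] = [ b ]

Solving the linear system:
  x*      = (2.5772, 0.943, 3.2114)
  lambda* = (13.5986, -0.7791)
  f(x*)   = 52.0926

x* = (2.5772, 0.943, 3.2114), lambda* = (13.5986, -0.7791)
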